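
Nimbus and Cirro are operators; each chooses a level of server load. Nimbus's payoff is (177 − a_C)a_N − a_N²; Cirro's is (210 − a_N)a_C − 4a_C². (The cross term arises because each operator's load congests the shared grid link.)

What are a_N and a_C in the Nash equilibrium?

Expanding Nimbus's payoff: 177a_N − a_Ca_N − a_N².
∂π/∂a_N = 177 − a_C − 2a_N = 0, so a_N = 88.5 − 0.5a_C.
Likewise for Cirro: a_C = 26.25 − 0.125a_N.
Plugging a_C into Nimbus's best response: a_N = 88.5 − 0.5(26.25 − 0.125a_N) ⇒ 0.9375a_N = 75.375, so a_N = 80.4.
Then a_C = 26.25 − 0.125·80.4 = 16.2.

80.4, 16.2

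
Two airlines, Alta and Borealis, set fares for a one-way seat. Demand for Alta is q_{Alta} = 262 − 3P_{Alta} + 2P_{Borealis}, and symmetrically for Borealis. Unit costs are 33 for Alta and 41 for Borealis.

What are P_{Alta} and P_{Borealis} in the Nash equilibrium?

Alta's profit: π = (P_{Alta} − 33)(262 − 3P_{Alta} + 2P_{Borealis}).
∂π/∂P_{Alta} = 361 − 6P_{Alta} + 2P_{Borealis} = 0 ⇒ P_{Alta} = 361/6 + (1/3)P_{Borealis}.
Similarly P_{Borealis} = 385/6 + (1/3)P_{Alta}.
Plugging P_{Borealis} into Alta's best response: P_{Alta} = 361/6 + (1/3)(385/6 + (1/3)P_{Alta}) ⇒ (8/9)P_{Alta} = 734/9, so P_{Alta} = 91.75.
Then P_{Borealis} = 385/6 + (1/3)·91.75 = 94.75.

91.75, 94.75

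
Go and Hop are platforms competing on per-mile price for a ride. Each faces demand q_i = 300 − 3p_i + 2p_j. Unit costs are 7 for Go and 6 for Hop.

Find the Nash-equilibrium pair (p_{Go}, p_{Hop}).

80.0625, 79.6875

Go's profit: π = (p_{Go} − 7)(300 − 3p_{Go} + 2p_{Hop}).
∂π/∂p_{Go} = 321 − 6p_{Go} + 2p_{Hop} = 0 ⇒ p_{Go} = 53.5 + (1/3)p_{Hop}.
Similarly p_{Hop} = 53 + (1/3)p_{Go}.
Substituting the second reaction function into the first: p_{Go} = 53.5 + (1/3)(53 + (1/3)p_{Go}), which gives (8/9)p_{Go} = 427/6 ⇒ p_{Go} = 80.0625.
Then p_{Hop} = 53 + (1/3)·80.0625 = 79.6875.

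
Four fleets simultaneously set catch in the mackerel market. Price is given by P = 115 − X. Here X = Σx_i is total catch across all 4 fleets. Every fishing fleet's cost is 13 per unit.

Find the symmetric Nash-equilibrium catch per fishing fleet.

A representative fishing fleet's profit is π_i = x_i(115 − X) − 13x_i, with X = x_i + Σ_{j≠i} x_j.
First-order condition: 102 − 2x_i − Σ_{j≠i} x_j = 0.
With identical fishing fleets, set every x_j = x: then 102 − 2x − 3x = 0, i.e. x = 102/5 = 20.4.

20.4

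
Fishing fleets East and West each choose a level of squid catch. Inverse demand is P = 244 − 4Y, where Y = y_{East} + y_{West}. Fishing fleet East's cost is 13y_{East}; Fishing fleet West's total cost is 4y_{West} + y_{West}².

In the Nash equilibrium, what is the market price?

Fishing fleet East's profit: π = y_{East}(244 − 4(y_{East} + y_{West})) − 13y_{East}.
∂π/∂y_{East} = 231 − 8y_{East} − 4y_{West} = 0, so y_{East} = 28.875 − 0.5y_{West}.
For West: ∂π/∂y_{West} = 240 − 10y_{West} − 4y_{East} = 0 ⇒ y_{West} = 24 − 0.4y_{East}.
Substituting the second reaction function into the first: y_{East} = 28.875 − 0.5(24 − 0.4y_{East}), which gives 0.8y_{East} = 16.875 ⇒ y_{East} = 675/32.
Then y_{West} = 24 − 0.4·(675/32) = 15.5625.
Equilibrium price: P = 244 − 4·(1173/32) = 97.375.

97.375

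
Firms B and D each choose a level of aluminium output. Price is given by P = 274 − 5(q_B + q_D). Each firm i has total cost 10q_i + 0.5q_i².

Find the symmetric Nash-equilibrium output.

Firm B's profit: π = q_B(274 − 5(q_B + q_D)) − 10q_B − 0.5q_B².
∂π/∂q_B = 264 − 11q_B − 5q_D = 0, so q_B = 24 − (5/11)q_D.
Setting q_B = q_D in the reaction function: q_B = 24 − (5/11)q_B, so q_B = 24 / (16/11) = 16.5.

16.5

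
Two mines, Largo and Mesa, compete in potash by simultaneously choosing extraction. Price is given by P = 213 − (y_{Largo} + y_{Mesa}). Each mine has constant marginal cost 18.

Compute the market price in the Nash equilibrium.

Mine Largo's profit: π = y_{Largo}(213 − (y_{Largo} + y_{Mesa})) − 18y_{Largo}.
∂π/∂y_{Largo} = 195 − 2y_{Largo} − y_{Mesa} = 0, so y_{Largo} = 97.5 − 0.5y_{Mesa}.
By symmetry y_{Mesa} = y_{Largo}; substituting into the reaction function, 1.5y_{Largo} = 97.5 and y_{Largo} = 65.
Equilibrium price: P = 213 − 130 = 83.

83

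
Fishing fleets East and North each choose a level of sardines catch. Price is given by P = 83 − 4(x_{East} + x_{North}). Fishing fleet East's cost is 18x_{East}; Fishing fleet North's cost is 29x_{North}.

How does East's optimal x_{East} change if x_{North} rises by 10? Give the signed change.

-5

Fishing fleet East's profit: π = x_{East}(83 − 4(x_{East} + x_{North})) − 18x_{East}.
∂π/∂x_{East} = 65 − 8x_{East} − 4x_{North} = 0, so x_{East} = 8.125 − 0.5x_{North}.
The reaction-function slope is −0.5, so a 10-unit rise in x_{North} moves x_{East} by −0.5 × 10 = −5. East's best response falls — the actions are strategic substitutes.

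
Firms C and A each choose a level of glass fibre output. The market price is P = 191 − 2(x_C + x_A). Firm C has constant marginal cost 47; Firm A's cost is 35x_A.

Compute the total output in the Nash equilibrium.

50

Firm C's profit: π = x_C(191 − 2(x_C + x_A)) − 47x_C.
∂π/∂x_C = 144 − 4x_C − 2x_A = 0, so x_C = 36 − 0.5x_A.
By the same steps for A: x_A = 39 − 0.5x_C.
Substituting the second reaction function into the first: x_C = 36 − 0.5(39 − 0.5x_C), which gives 0.75x_C = 16.5 ⇒ x_C = 22.
Then x_A = 39 − 0.5·22 = 28.
Total output: 22 + 28 = 50.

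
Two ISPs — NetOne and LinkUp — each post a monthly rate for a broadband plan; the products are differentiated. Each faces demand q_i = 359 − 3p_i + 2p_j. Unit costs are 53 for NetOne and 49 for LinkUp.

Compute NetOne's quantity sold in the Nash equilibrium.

NetOne's profit: π = (p_{NetOne} − 53)(359 − 3p_{NetOne} + 2p_{LinkUp}).
∂π/∂p_{NetOne} = 518 − 6p_{NetOne} + 2p_{LinkUp} = 0 ⇒ p_{NetOne} = 259/3 + (1/3)p_{LinkUp}.
Similarly p_{LinkUp} = 253/3 + (1/3)p_{NetOne}.
Solving the two reaction functions simultaneously: (1 − (1/3)(1/3))p_{NetOne} = 259/3 + (1/3)·(253/3), so (8/9)p_{NetOne} = 1030/9 and p_{NetOne} = 128.75.
Then p_{LinkUp} = 253/3 + (1/3)·128.75 = 127.25.
q_{NetOne} = 359 − 3·128.75 + 2·127.25 = 227.25.

227.25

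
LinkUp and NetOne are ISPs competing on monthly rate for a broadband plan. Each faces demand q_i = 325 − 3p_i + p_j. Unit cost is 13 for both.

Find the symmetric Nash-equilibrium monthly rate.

LinkUp's profit: π = (p_{LinkUp} − 13)(325 − 3p_{LinkUp} + p_{NetOne}).
∂π/∂p_{LinkUp} = 364 − 6p_{LinkUp} + p_{NetOne} = 0 ⇒ p_{LinkUp} = 182/3 + (1/6)p_{NetOne}.
The game is symmetric, so in equilibrium p_{NetOne} = p_{LinkUp}: the reaction function gives (5/6)p_{LinkUp} = 182/3, hence p_{LinkUp} = 72.8.

72.8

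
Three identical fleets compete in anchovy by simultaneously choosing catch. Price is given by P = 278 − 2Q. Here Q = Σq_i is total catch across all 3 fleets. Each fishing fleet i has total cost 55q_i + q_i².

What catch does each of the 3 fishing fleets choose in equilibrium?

22.3

A representative fishing fleet's profit is π_i = q_i(278 − 2Q) − 55q_i − q_i², with Q = q_i + Σ_{j≠i} q_j.
First-order condition: 223 − 6q_i − 2Σ_{j≠i} q_j = 0.
With identical fishing fleets, set every q_j = q: then 223 − 6q − 4q = 0, i.e. q = 223/10 = 22.3.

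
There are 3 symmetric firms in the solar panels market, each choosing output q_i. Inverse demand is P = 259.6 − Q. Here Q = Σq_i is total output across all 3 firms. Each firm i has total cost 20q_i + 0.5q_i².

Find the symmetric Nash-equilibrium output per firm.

47.92

A representative firm's profit is π_i = q_i(259.6 − Q) − 20q_i − 0.5q_i², with Q = q_i + Σ_{j≠i} q_j.
First-order condition: 239.6 − 3q_i − Σ_{j≠i} q_j = 0.
Imposing symmetry (q_j = q for all j) turns Σ_{j≠i} q_j into 2q, so 239.6 = 5q and q = 47.92.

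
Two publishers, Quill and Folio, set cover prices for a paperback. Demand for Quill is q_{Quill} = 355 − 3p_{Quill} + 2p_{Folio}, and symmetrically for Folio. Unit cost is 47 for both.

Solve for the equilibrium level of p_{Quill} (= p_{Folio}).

124

Quill's profit: π = (p_{Quill} − 47)(355 − 3p_{Quill} + 2p_{Folio}).
∂π/∂p_{Quill} = 496 − 6p_{Quill} + 2p_{Folio} = 0 ⇒ p_{Quill} = 248/3 + (1/3)p_{Folio}.
Setting p_{Quill} = p_{Folio} in the reaction function: p_{Quill} = 248/3 + (1/3)p_{Quill}, so p_{Quill} = (248/3) / (2/3) = 124.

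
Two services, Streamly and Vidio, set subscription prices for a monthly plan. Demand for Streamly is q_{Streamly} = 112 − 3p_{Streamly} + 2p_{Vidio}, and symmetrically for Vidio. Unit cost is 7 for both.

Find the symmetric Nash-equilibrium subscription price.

Streamly's profit: π = (p_{Streamly} − 7)(112 − 3p_{Streamly} + 2p_{Vidio}).
∂π/∂p_{Streamly} = 133 − 6p_{Streamly} + 2p_{Vidio} = 0 ⇒ p_{Streamly} = 133/6 + (1/3)p_{Vidio}.
Setting p_{Streamly} = p_{Vidio} in the reaction function: p_{Streamly} = 133/6 + (1/3)p_{Streamly}, so p_{Streamly} = (133/6) / (2/3) = 33.25.

33.25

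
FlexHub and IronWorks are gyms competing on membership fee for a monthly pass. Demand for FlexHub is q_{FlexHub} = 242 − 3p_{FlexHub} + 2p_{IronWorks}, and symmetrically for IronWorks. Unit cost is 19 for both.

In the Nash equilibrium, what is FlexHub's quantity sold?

167.25

FlexHub's profit: π = (p_{FlexHub} − 19)(242 − 3p_{FlexHub} + 2p_{IronWorks}).
∂π/∂p_{FlexHub} = 299 − 6p_{FlexHub} + 2p_{IronWorks} = 0 ⇒ p_{FlexHub} = 299/6 + (1/3)p_{IronWorks}.
The game is symmetric, so in equilibrium p_{IronWorks} = p_{FlexHub}: the reaction function gives (2/3)p_{FlexHub} = 299/6, hence p_{FlexHub} = 74.75.
q_{FlexHub} = 242 − 3·74.75 + 2·74.75 = 167.25.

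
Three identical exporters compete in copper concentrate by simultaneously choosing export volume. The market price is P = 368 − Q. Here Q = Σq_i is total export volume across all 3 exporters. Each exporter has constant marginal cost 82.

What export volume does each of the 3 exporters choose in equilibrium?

A representative exporter's profit is π_i = q_i(368 − Q) − 82q_i, with Q = q_i + Σ_{j≠i} q_j.
First-order condition: 286 − 2q_i − Σ_{j≠i} q_j = 0.
In a symmetric equilibrium every exporter chooses the same q, so Σ_{j≠i} q_j = 2q. The condition becomes 286 − 4q = 0, giving q = 286/4 = 71.5.

71.5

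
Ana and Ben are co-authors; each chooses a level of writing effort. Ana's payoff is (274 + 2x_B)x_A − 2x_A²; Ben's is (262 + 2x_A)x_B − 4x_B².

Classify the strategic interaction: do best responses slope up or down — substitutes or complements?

strategic complements

Expanding Ana's payoff: 274x_A + 2x_Bx_A − 2x_A².
∂π/∂x_A = 274 + 2x_B − 4x_A = 0, so x_A = 68.5 + 0.5x_B.
The best-response slope dx_A/dx_B = 0.5 > 0: the reaction function is upward-sloping, so the choices are strategic complements.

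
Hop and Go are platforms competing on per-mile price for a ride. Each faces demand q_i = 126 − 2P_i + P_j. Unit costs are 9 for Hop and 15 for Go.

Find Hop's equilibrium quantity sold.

Hop's profit: π = (P_{Hop} − 9)(126 − 2P_{Hop} + P_{Go}).
∂π/∂P_{Hop} = 144 − 4P_{Hop} + P_{Go} = 0 ⇒ P_{Hop} = 36 + 0.25P_{Go}.
Similarly P_{Go} = 39 + 0.25P_{Hop}.
Substituting the second reaction function into the first: P_{Hop} = 36 + 0.25(39 + 0.25P_{Hop}), which gives 0.9375P_{Hop} = 45.75 ⇒ P_{Hop} = 48.8.
Then P_{Go} = 39 + 0.25·48.8 = 51.2.
q_{Hop} = 126 − 2·48.8 + 51.2 = 79.6.

79.6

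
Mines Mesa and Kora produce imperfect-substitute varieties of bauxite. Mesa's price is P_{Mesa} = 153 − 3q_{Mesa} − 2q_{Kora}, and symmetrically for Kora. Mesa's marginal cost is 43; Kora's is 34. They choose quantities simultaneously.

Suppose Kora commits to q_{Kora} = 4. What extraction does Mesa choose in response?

Mine Mesa's profit: π = q_{Mesa}(153 − 3q_{Mesa} − 2q_{Kora}) − 43q_{Mesa}.
∂π/∂q_{Mesa} = 110 − 6q_{Mesa} − 2q_{Kora} = 0 ⇒ q_{Mesa} = 55/3 − (1/3)q_{Kora}.
At q_{Kora} = 4: q_{Mesa} = 55/3 − (1/3)·4 = 17.

17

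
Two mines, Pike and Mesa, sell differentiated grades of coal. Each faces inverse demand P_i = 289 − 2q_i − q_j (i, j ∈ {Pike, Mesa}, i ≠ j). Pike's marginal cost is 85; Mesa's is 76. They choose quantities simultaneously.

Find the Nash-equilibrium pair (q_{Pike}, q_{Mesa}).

40.2, 43.2

Mine Pike's profit: π = q_{Pike}(289 − 2q_{Pike} − q_{Mesa}) − 85q_{Pike}.
∂π/∂q_{Pike} = 204 − 4q_{Pike} − q_{Mesa} = 0 ⇒ q_{Pike} = 51 − 0.25q_{Mesa}.
Similarly q_{Mesa} = 53.25 − 0.25q_{Pike}.
Solving the two reaction functions simultaneously: (1 − (−0.25)(−0.25))q_{Pike} = 51 − 0.25·53.25, so 0.9375q_{Pike} = 37.6875 and q_{Pike} = 40.2.
Then q_{Mesa} = 53.25 − 0.25·40.2 = 43.2.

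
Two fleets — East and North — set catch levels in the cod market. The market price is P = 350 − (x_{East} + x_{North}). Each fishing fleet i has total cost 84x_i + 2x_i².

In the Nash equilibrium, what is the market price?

274

Fishing fleet East's profit: π = x_{East}(350 − (x_{East} + x_{North})) − 84x_{East} − 2x_{East}².
∂π/∂x_{East} = 266 − 6x_{East} − x_{North} = 0, so x_{East} = 133/3 − (1/6)x_{North}.
The game is symmetric, so in equilibrium x_{North} = x_{East}: the reaction function gives (7/6)x_{East} = 133/3, hence x_{East} = 38.
Equilibrium price: P = 350 − 76 = 274.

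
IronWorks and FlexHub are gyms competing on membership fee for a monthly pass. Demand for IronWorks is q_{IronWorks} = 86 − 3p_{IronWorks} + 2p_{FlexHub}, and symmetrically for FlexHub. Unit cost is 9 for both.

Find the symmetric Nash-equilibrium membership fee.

IronWorks's profit: π = (p_{IronWorks} − 9)(86 − 3p_{IronWorks} + 2p_{FlexHub}).
∂π/∂p_{IronWorks} = 113 − 6p_{IronWorks} + 2p_{FlexHub} = 0 ⇒ p_{IronWorks} = 113/6 + (1/3)p_{FlexHub}.
The game is symmetric, so in equilibrium p_{FlexHub} = p_{IronWorks}: the reaction function gives (2/3)p_{IronWorks} = 113/6, hence p_{IronWorks} = 28.25.

28.25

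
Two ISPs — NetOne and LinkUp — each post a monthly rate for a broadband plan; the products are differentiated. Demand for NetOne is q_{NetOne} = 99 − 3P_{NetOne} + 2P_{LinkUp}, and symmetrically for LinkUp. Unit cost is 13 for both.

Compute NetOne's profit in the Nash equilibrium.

NetOne's profit: π = (P_{NetOne} − 13)(99 − 3P_{NetOne} + 2P_{LinkUp}).
∂π/∂P_{NetOne} = 138 − 6P_{NetOne} + 2P_{LinkUp} = 0 ⇒ P_{NetOne} = 23 + (1/3)P_{LinkUp}.
Setting P_{NetOne} = P_{LinkUp} in the reaction function: P_{NetOne} = 23 + (1/3)P_{NetOne}, so P_{NetOne} = 23 / (2/3) = 34.5.
q_{NetOne} = 99 − 3·34.5 + 2·34.5 = 64.5.
Profit = (34.5 − 13)·64.5 = 1386.75.

1386.75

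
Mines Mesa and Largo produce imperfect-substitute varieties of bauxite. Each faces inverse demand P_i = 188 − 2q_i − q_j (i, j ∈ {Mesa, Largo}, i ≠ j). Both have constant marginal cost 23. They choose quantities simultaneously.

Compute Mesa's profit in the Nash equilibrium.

Mine Mesa's profit: π = q_{Mesa}(188 − 2q_{Mesa} − q_{Largo}) − 23q_{Mesa}.
∂π/∂q_{Mesa} = 165 − 4q_{Mesa} − q_{Largo} = 0 ⇒ q_{Mesa} = 41.25 − 0.25q_{Largo}.
By symmetry q_{Largo} = q_{Mesa}; substituting into the reaction function, 1.25q_{Mesa} = 41.25 and q_{Mesa} = 33.
P_{Mesa} = 188 − 2·33 − 33 = 89.
Profit = (89 − 23)·33 = 2178.

2178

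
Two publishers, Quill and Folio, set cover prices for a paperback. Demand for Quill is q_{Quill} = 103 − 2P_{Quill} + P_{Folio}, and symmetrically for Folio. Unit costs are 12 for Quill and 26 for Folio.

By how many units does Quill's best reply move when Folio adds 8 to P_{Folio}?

2

Quill's profit: π = (P_{Quill} − 12)(103 − 2P_{Quill} + P_{Folio}).
∂π/∂P_{Quill} = 127 − 4P_{Quill} + P_{Folio} = 0 ⇒ P_{Quill} = 31.75 + 0.25P_{Folio}.
The reaction-function slope is 0.25, so an 8-unit rise in P_{Folio} moves P_{Quill} by 0.25 × 8 = 2. Quill's best response rises — the actions are strategic complements.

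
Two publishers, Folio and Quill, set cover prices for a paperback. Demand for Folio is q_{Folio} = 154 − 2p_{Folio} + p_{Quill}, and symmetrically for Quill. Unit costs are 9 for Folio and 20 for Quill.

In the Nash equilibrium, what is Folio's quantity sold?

99.6

Folio's profit: π = (p_{Folio} − 9)(154 − 2p_{Folio} + p_{Quill}).
∂π/∂p_{Folio} = 172 − 4p_{Folio} + p_{Quill} = 0 ⇒ p_{Folio} = 43 + 0.25p_{Quill}.
Similarly p_{Quill} = 48.5 + 0.25p_{Folio}.
Solving the two reaction functions simultaneously: (1 − (0.25)(0.25))p_{Folio} = 43 + 0.25·48.5, so 0.9375p_{Folio} = 55.125 and p_{Folio} = 58.8.
Then p_{Quill} = 48.5 + 0.25·58.8 = 63.2.
q_{Folio} = 154 − 2·58.8 + 63.2 = 99.6.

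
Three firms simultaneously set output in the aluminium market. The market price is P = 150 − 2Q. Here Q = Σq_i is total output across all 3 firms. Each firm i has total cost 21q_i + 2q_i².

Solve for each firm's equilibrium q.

A representative firm's profit is π_i = q_i(150 − 2Q) − 21q_i − 2q_i², with Q = q_i + Σ_{j≠i} q_j.
First-order condition: 129 − 8q_i − 2Σ_{j≠i} q_j = 0.
With identical firms, set every q_j = q: then 129 − 8q − 4q = 0, i.e. q = 129/12 = 10.75.

10.75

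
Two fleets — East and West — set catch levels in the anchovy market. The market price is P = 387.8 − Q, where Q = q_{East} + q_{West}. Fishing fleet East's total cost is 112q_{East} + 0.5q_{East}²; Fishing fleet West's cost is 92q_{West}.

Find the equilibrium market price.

Fishing fleet East's profit: π = q_{East}(387.8 − (q_{East} + q_{West})) − 112q_{East} − 0.5q_{East}².
∂π/∂q_{East} = 275.8 − 3q_{East} − q_{West} = 0, so q_{East} = 1379/15 − (1/3)q_{West}.
For West: ∂π/∂q_{West} = 295.8 − 2q_{West} − q_{East} = 0 ⇒ q_{West} = 147.9 − 0.5q_{East}.
Solving the two reaction functions simultaneously: (1 − (−1/3)(−0.5))q_{East} = 1379/15 − (1/3)·147.9, so (5/6)q_{East} = 1279/30 and q_{East} = 51.16.
Then q_{West} = 147.9 − 0.5·51.16 = 122.32.
Equilibrium price: P = 387.8 − 173.48 = 214.32.

214.32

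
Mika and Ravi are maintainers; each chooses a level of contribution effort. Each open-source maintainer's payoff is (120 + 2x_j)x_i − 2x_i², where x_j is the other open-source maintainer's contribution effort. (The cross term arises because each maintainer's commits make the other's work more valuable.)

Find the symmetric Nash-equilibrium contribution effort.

60

Mika's payoff is (120 + 2x_R)x_M − 2x_M².
∂π/∂x_M = 120 + 2x_R − 4x_M = 0, so x_M = 30 + 0.5x_R.
By symmetry x_R = x_M; substituting into the reaction function, 0.5x_M = 30 and x_M = 60.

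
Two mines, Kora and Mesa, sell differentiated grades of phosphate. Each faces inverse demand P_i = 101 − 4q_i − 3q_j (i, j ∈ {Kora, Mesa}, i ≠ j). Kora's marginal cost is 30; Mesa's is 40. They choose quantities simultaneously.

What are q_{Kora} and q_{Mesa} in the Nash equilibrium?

Mine Kora's profit: π = q_{Kora}(101 − 4q_{Kora} − 3q_{Mesa}) − 30q_{Kora}.
∂π/∂q_{Kora} = 71 − 8q_{Kora} − 3q_{Mesa} = 0 ⇒ q_{Kora} = 8.875 − 0.375q_{Mesa}.
Similarly q_{Mesa} = 7.625 − 0.375q_{Kora}.
Solving the two reaction functions simultaneously: (1 − (−0.375)(−0.375))q_{Kora} = 8.875 − 0.375·7.625, so (55/64)q_{Kora} = 385/64 and q_{Kora} = 7.
Then q_{Mesa} = 7.625 − 0.375·7 = 5.

7, 5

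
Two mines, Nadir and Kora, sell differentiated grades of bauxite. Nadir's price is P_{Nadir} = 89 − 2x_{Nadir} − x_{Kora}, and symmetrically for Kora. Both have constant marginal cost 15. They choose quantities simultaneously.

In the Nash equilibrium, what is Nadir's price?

44.6

Mine Nadir's profit: π = x_{Nadir}(89 − 2x_{Nadir} − x_{Kora}) − 15x_{Nadir}.
∂π/∂x_{Nadir} = 74 − 4x_{Nadir} − x_{Kora} = 0 ⇒ x_{Nadir} = 18.5 − 0.25x_{Kora}.
The game is symmetric, so in equilibrium x_{Kora} = x_{Nadir}: the reaction function gives 1.25x_{Nadir} = 18.5, hence x_{Nadir} = 14.8.
P_{Nadir} = 89 − 2·14.8 − 14.8 = 44.6.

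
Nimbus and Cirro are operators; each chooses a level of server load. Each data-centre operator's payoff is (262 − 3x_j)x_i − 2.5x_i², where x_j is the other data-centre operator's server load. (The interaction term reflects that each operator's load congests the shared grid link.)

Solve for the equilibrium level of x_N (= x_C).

32.75

Nimbus's payoff is (262 − 3x_C)x_N − 2.5x_N².
∂π/∂x_N = 262 − 3x_C − 5x_N = 0, so x_N = 52.4 − 0.6x_C.
By symmetry x_C = x_N; substituting into the reaction function, 1.6x_N = 52.4 and x_N = 32.75.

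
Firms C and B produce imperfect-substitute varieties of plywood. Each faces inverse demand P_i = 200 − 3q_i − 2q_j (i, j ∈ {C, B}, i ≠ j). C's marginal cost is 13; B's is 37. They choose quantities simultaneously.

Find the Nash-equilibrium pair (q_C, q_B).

Firm C's profit: π = q_C(200 − 3q_C − 2q_B) − 13q_C.
∂π/∂q_C = 187 − 6q_C − 2q_B = 0 ⇒ q_C = 187/6 − (1/3)q_B.
Similarly q_B = 163/6 − (1/3)q_C.
Plugging q_B into C's best response: q_C = 187/6 − (1/3)(163/6 − (1/3)q_C) ⇒ (8/9)q_C = 199/9, so q_C = 24.875.
Then q_B = 163/6 − (1/3)·24.875 = 18.875.

24.875, 18.875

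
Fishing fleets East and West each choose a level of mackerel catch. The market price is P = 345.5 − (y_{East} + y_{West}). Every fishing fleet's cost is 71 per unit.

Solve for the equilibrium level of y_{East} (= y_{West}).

Fishing fleet East's profit: π = y_{East}(345.5 − (y_{East} + y_{West})) − 71y_{East}.
∂π/∂y_{East} = 274.5 − 2y_{East} − y_{West} = 0, so y_{East} = 137.25 − 0.5y_{West}.
Setting y_{East} = y_{West} in the reaction function: y_{East} = 137.25 − 0.5y_{East}, so y_{East} = 137.25 / 1.5 = 91.5.

91.5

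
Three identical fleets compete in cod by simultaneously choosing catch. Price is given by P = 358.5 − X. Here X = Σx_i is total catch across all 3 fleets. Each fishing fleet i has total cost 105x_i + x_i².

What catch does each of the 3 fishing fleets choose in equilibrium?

42.25

A representative fishing fleet's profit is π_i = x_i(358.5 − X) − 105x_i − x_i², with X = x_i + Σ_{j≠i} x_j.
First-order condition: 253.5 − 4x_i − Σ_{j≠i} x_j = 0.
In a symmetric equilibrium every fishing fleet chooses the same x, so Σ_{j≠i} x_j = 2x. The condition becomes 253.5 − 6x = 0, giving x = 253.5/6 = 42.25.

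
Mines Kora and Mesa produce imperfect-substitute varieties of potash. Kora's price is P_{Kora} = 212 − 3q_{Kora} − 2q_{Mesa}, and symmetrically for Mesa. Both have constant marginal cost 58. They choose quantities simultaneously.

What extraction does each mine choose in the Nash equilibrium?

Mine Kora's profit: π = q_{Kora}(212 − 3q_{Kora} − 2q_{Mesa}) − 58q_{Kora}.
∂π/∂q_{Kora} = 154 − 6q_{Kora} − 2q_{Mesa} = 0 ⇒ q_{Kora} = 77/3 − (1/3)q_{Mesa}.
The game is symmetric, so in equilibrium q_{Mesa} = q_{Kora}: the reaction function gives (4/3)q_{Kora} = 77/3, hence q_{Kora} = 19.25.

19.25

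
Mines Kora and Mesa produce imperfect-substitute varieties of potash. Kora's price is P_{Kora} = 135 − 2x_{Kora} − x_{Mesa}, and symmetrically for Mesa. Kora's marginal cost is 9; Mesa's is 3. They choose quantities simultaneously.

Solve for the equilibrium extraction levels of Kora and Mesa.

Mine Kora's profit: π = x_{Kora}(135 − 2x_{Kora} − x_{Mesa}) − 9x_{Kora}.
∂π/∂x_{Kora} = 126 − 4x_{Kora} − x_{Mesa} = 0 ⇒ x_{Kora} = 31.5 − 0.25x_{Mesa}.
Similarly x_{Mesa} = 33 − 0.25x_{Kora}.
Plugging x_{Mesa} into Kora's best response: x_{Kora} = 31.5 − 0.25(33 − 0.25x_{Kora}) ⇒ 0.9375x_{Kora} = 23.25, so x_{Kora} = 24.8.
Then x_{Mesa} = 33 − 0.25·24.8 = 26.8.

24.8, 26.8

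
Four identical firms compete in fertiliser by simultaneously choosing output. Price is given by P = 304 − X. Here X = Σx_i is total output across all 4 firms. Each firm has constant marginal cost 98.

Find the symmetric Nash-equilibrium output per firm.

A representative firm's profit is π_i = x_i(304 − X) − 98x_i, with X = x_i + Σ_{j≠i} x_j.
First-order condition: 206 − 2x_i − Σ_{j≠i} x_j = 0.
In a symmetric equilibrium every firm chooses the same x, so Σ_{j≠i} x_j = 3x. The condition becomes 206 − 5x = 0, giving x = 206/5 = 41.2.

41.2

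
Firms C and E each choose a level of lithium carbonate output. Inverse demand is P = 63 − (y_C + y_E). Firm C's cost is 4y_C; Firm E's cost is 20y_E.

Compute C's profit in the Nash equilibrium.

Firm C's profit: π = y_C(63 − (y_C + y_E)) − 4y_C.
∂π/∂y_C = 59 − 2y_C − y_E = 0, so y_C = 29.5 − 0.5y_E.
By the same steps for E: y_E = 21.5 − 0.5y_C.
Substituting the second reaction function into the first: y_C = 29.5 − 0.5(21.5 − 0.5y_C), which gives 0.75y_C = 18.75 ⇒ y_C = 25.
Then y_E = 21.5 − 0.5·25 = 9.
Price P = 63 − 34 = 29.
C's profit: (29 − 4)·25 = 625.

625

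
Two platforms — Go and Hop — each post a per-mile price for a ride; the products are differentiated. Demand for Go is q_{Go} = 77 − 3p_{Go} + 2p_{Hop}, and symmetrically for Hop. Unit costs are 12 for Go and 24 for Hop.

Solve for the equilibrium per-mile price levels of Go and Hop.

30.5, 35

Go's profit: π = (p_{Go} − 12)(77 − 3p_{Go} + 2p_{Hop}).
∂π/∂p_{Go} = 113 − 6p_{Go} + 2p_{Hop} = 0 ⇒ p_{Go} = 113/6 + (1/3)p_{Hop}.
Similarly p_{Hop} = 149/6 + (1/3)p_{Go}.
Substituting the second reaction function into the first: p_{Go} = 113/6 + (1/3)(149/6 + (1/3)p_{Go}), which gives (8/9)p_{Go} = 244/9 ⇒ p_{Go} = 30.5.
Then p_{Hop} = 149/6 + (1/3)·30.5 = 35.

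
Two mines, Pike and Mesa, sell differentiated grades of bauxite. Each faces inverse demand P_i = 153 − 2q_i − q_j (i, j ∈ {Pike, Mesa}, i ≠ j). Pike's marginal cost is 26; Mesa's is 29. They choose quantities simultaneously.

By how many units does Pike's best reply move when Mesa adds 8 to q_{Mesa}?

-2

Mine Pike's profit: π = q_{Pike}(153 − 2q_{Pike} − q_{Mesa}) − 26q_{Pike}.
∂π/∂q_{Pike} = 127 − 4q_{Pike} − q_{Mesa} = 0 ⇒ q_{Pike} = 31.75 − 0.25q_{Mesa}.
The reaction-function slope is −0.25, so an 8-unit rise in q_{Mesa} moves q_{Pike} by −0.25 × 8 = −2. Pike's best response falls — the actions are strategic substitutes.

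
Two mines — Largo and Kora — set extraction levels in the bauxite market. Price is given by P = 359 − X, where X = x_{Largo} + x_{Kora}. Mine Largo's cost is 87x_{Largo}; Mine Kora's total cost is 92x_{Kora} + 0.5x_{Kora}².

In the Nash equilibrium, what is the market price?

Mine Largo's profit: π = x_{Largo}(359 − (x_{Largo} + x_{Kora})) − 87x_{Largo}.
∂π/∂x_{Largo} = 272 − 2x_{Largo} − x_{Kora} = 0, so x_{Largo} = 136 − 0.5x_{Kora}.
For Kora: ∂π/∂x_{Kora} = 267 − 3x_{Kora} − x_{Largo} = 0 ⇒ x_{Kora} = 89 − (1/3)x_{Largo}.
Plugging x_{Kora} into Largo's best response: x_{Largo} = 136 − 0.5(89 − (1/3)x_{Largo}) ⇒ (5/6)x_{Largo} = 91.5, so x_{Largo} = 109.8.
Then x_{Kora} = 89 − (1/3)·109.8 = 52.4.
Equilibrium price: P = 359 − 162.2 = 196.8.

196.8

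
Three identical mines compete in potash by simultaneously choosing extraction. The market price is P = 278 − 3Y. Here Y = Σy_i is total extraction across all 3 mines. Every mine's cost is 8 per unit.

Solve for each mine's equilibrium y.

A representative mine's profit is π_i = y_i(278 − 3Y) − 8y_i, with Y = y_i + Σ_{j≠i} y_j.
First-order condition: 270 − 6y_i − 3Σ_{j≠i} y_j = 0.
In a symmetric equilibrium every mine chooses the same y, so Σ_{j≠i} y_j = 2y. The condition becomes 270 − 12y = 0, giving y = 270/12 = 22.5.

22.5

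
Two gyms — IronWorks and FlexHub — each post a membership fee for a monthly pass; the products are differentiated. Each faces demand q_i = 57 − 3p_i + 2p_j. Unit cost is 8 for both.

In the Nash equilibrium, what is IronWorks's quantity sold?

36.75

IronWorks's profit: π = (p_{IronWorks} − 8)(57 − 3p_{IronWorks} + 2p_{FlexHub}).
∂π/∂p_{IronWorks} = 81 − 6p_{IronWorks} + 2p_{FlexHub} = 0 ⇒ p_{IronWorks} = 13.5 + (1/3)p_{FlexHub}.
Setting p_{IronWorks} = p_{FlexHub} in the reaction function: p_{IronWorks} = 13.5 + (1/3)p_{IronWorks}, so p_{IronWorks} = 13.5 / (2/3) = 20.25.
q_{IronWorks} = 57 − 3·20.25 + 2·20.25 = 36.75.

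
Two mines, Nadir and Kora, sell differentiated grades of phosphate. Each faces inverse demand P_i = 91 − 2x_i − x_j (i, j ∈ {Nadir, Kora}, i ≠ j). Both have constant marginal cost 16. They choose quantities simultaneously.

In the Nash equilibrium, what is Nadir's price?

46

Mine Nadir's profit: π = x_{Nadir}(91 − 2x_{Nadir} − x_{Kora}) − 16x_{Nadir}.
∂π/∂x_{Nadir} = 75 − 4x_{Nadir} − x_{Kora} = 0 ⇒ x_{Nadir} = 18.75 − 0.25x_{Kora}.
By symmetry x_{Kora} = x_{Nadir}; substituting into the reaction function, 1.25x_{Nadir} = 18.75 and x_{Nadir} = 15.
P_{Nadir} = 91 − 2·15 − 15 = 46.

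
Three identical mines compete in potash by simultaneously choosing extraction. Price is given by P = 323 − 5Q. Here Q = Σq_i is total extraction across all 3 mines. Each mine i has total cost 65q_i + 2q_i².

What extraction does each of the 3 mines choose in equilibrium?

A representative mine's profit is π_i = q_i(323 − 5Q) − 65q_i − 2q_i², with Q = q_i + Σ_{j≠i} q_j.
First-order condition: 258 − 14q_i − 5Σ_{j≠i} q_j = 0.
With identical mines, set every q_j = q: then 258 − 14q − 10q = 0, i.e. q = 258/24 = 10.75.

10.75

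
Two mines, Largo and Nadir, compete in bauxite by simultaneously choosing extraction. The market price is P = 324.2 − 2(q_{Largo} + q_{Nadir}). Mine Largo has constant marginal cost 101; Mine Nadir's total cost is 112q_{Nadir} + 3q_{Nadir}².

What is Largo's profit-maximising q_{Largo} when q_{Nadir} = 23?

44.3

Mine Largo's profit: π = q_{Largo}(324.2 − 2(q_{Largo} + q_{Nadir})) − 101q_{Largo}.
∂π/∂q_{Largo} = 223.2 − 4q_{Largo} − 2q_{Nadir} = 0, so q_{Largo} = 55.8 − 0.5q_{Nadir}.
At q_{Nadir} = 23: q_{Largo} = 55.8 − 0.5·23 = 44.3.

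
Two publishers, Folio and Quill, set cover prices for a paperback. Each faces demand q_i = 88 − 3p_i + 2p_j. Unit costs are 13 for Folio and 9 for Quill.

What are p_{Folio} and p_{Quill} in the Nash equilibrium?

31, 29.5

Folio's profit: π = (p_{Folio} − 13)(88 − 3p_{Folio} + 2p_{Quill}).
∂π/∂p_{Folio} = 127 − 6p_{Folio} + 2p_{Quill} = 0 ⇒ p_{Folio} = 127/6 + (1/3)p_{Quill}.
Similarly p_{Quill} = 115/6 + (1/3)p_{Folio}.
Solving the two reaction functions simultaneously: (1 − (1/3)(1/3))p_{Folio} = 127/6 + (1/3)·(115/6), so (8/9)p_{Folio} = 248/9 and p_{Folio} = 31.
Then p_{Quill} = 115/6 + (1/3)·31 = 29.5.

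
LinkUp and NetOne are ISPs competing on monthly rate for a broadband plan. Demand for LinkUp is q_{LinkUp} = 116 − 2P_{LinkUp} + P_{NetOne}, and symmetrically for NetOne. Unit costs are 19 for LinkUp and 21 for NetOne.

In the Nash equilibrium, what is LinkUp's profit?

2125.52

LinkUp's profit: π = (P_{LinkUp} − 19)(116 − 2P_{LinkUp} + P_{NetOne}).
∂π/∂P_{LinkUp} = 154 − 4P_{LinkUp} + P_{NetOne} = 0 ⇒ P_{LinkUp} = 38.5 + 0.25P_{NetOne}.
Similarly P_{NetOne} = 39.5 + 0.25P_{LinkUp}.
Plugging P_{NetOne} into LinkUp's best response: P_{LinkUp} = 38.5 + 0.25(39.5 + 0.25P_{LinkUp}) ⇒ 0.9375P_{LinkUp} = 48.375, so P_{LinkUp} = 51.6.
Then P_{NetOne} = 39.5 + 0.25·51.6 = 52.4.
q_{LinkUp} = 116 − 2·51.6 + 52.4 = 65.2.
Profit = (51.6 − 19)·65.2 = 2125.52.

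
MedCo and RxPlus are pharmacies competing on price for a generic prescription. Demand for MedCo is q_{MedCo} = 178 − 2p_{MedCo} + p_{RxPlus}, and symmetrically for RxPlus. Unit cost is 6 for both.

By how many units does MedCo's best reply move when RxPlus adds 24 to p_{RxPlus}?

6

MedCo's profit: π = (p_{MedCo} − 6)(178 − 2p_{MedCo} + p_{RxPlus}).
∂π/∂p_{MedCo} = 190 − 4p_{MedCo} + p_{RxPlus} = 0 ⇒ p_{MedCo} = 47.5 + 0.25p_{RxPlus}.
The reaction-function slope is 0.25, so a 24-unit rise in p_{RxPlus} moves p_{MedCo} by 0.25 × 24 = 6. MedCo's best response rises — the actions are strategic complements.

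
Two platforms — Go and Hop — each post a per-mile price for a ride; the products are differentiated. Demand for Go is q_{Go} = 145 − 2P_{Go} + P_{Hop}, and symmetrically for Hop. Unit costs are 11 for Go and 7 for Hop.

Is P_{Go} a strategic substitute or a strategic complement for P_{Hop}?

Go's profit: π = (P_{Go} − 11)(145 − 2P_{Go} + P_{Hop}).
∂π/∂P_{Go} = 167 − 4P_{Go} + P_{Hop} = 0 ⇒ P_{Go} = 41.75 + 0.25P_{Hop}.
The best-response slope dP_{Go}/dP_{Hop} = 0.25 > 0: the reaction function is upward-sloping, so the choices are strategic complements.

strategic complements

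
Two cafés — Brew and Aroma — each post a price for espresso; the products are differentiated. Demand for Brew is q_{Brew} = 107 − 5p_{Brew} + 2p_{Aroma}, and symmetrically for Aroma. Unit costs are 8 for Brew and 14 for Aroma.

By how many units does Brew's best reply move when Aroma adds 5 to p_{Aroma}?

1

Brew's profit: π = (p_{Brew} − 8)(107 − 5p_{Brew} + 2p_{Aroma}).
∂π/∂p_{Brew} = 147 − 10p_{Brew} + 2p_{Aroma} = 0 ⇒ p_{Brew} = 14.7 + 0.2p_{Aroma}.
The reaction-function slope is 0.2, so a 5-unit rise in p_{Aroma} moves p_{Brew} by 0.2 × 5 = 1. Brew's best response rises — the actions are strategic complements.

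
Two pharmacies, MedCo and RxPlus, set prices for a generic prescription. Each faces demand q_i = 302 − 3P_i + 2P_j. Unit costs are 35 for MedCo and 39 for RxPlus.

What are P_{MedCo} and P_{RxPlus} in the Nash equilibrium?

102.5, 104

MedCo's profit: π = (P_{MedCo} − 35)(302 − 3P_{MedCo} + 2P_{RxPlus}).
∂π/∂P_{MedCo} = 407 − 6P_{MedCo} + 2P_{RxPlus} = 0 ⇒ P_{MedCo} = 407/6 + (1/3)P_{RxPlus}.
Similarly P_{RxPlus} = 419/6 + (1/3)P_{MedCo}.
Solving the two reaction functions simultaneously: (1 − (1/3)(1/3))P_{MedCo} = 407/6 + (1/3)·(419/6), so (8/9)P_{MedCo} = 820/9 and P_{MedCo} = 102.5.
Then P_{RxPlus} = 419/6 + (1/3)·102.5 = 104.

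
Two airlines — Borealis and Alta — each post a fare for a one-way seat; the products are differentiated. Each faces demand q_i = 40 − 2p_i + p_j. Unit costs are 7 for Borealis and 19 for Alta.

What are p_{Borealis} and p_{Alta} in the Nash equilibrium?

Borealis's profit: π = (p_{Borealis} − 7)(40 − 2p_{Borealis} + p_{Alta}).
∂π/∂p_{Borealis} = 54 − 4p_{Borealis} + p_{Alta} = 0 ⇒ p_{Borealis} = 13.5 + 0.25p_{Alta}.
Similarly p_{Alta} = 19.5 + 0.25p_{Borealis}.
Plugging p_{Alta} into Borealis's best response: p_{Borealis} = 13.5 + 0.25(19.5 + 0.25p_{Borealis}) ⇒ 0.9375p_{Borealis} = 18.375, so p_{Borealis} = 19.6.
Then p_{Alta} = 19.5 + 0.25·19.6 = 24.4.

19.6, 24.4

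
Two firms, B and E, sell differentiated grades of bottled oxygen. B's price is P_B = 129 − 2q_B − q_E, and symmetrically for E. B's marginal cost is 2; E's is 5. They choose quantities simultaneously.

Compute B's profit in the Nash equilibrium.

1310.72

Firm B's profit: π = q_B(129 − 2q_B − q_E) − 2q_B.
∂π/∂q_B = 127 − 4q_B − q_E = 0 ⇒ q_B = 31.75 − 0.25q_E.
Similarly q_E = 31 − 0.25q_B.
Substituting the second reaction function into the first: q_B = 31.75 − 0.25(31 − 0.25q_B), which gives 0.9375q_B = 24 ⇒ q_B = 25.6.
Then q_E = 31 − 0.25·25.6 = 24.6.
P_B = 129 − 2·25.6 − 24.6 = 53.2.
Profit = (53.2 − 2)·25.6 = 1310.72.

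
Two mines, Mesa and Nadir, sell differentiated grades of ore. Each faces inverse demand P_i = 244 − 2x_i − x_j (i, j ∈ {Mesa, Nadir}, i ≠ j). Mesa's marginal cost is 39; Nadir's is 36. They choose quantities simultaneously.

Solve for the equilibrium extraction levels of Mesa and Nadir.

40.8, 41.8

Mine Mesa's profit: π = x_{Mesa}(244 − 2x_{Mesa} − x_{Nadir}) − 39x_{Mesa}.
∂π/∂x_{Mesa} = 205 − 4x_{Mesa} − x_{Nadir} = 0 ⇒ x_{Mesa} = 51.25 − 0.25x_{Nadir}.
Similarly x_{Nadir} = 52 − 0.25x_{Mesa}.
Substituting the second reaction function into the first: x_{Mesa} = 51.25 − 0.25(52 − 0.25x_{Mesa}), which gives 0.9375x_{Mesa} = 38.25 ⇒ x_{Mesa} = 40.8.
Then x_{Nadir} = 52 − 0.25·40.8 = 41.8.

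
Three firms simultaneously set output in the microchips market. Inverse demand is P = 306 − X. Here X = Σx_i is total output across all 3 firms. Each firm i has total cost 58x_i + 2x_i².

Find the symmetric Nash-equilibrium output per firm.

31

A representative firm's profit is π_i = x_i(306 − X) − 58x_i − 2x_i², with X = x_i + Σ_{j≠i} x_j.
First-order condition: 248 − 6x_i − Σ_{j≠i} x_j = 0.
Imposing symmetry (x_j = x for all j) turns Σ_{j≠i} x_j into 2x, so 248 = 8x and x = 31.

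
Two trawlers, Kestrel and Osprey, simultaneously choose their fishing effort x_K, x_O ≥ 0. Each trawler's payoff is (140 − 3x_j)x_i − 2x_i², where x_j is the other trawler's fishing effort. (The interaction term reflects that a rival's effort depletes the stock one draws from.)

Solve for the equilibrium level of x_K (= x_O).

20

Kestrel's payoff is (140 − 3x_O)x_K − 2x_K².
∂π/∂x_K = 140 − 3x_O − 4x_K = 0, so x_K = 35 − 0.75x_O.
Setting x_K = x_O in the reaction function: x_K = 35 − 0.75x_K, so x_K = 35 / 1.75 = 20.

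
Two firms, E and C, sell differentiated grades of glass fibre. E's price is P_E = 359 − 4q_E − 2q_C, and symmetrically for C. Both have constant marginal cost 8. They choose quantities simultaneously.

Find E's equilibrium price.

Firm E's profit: π = q_E(359 − 4q_E − 2q_C) − 8q_E.
∂π/∂q_E = 351 − 8q_E − 2q_C = 0 ⇒ q_E = 43.875 − 0.25q_C.
By symmetry q_C = q_E; substituting into the reaction function, 1.25q_E = 43.875 and q_E = 35.1.
P_E = 359 − 4·35.1 − 2·35.1 = 148.4.

148.4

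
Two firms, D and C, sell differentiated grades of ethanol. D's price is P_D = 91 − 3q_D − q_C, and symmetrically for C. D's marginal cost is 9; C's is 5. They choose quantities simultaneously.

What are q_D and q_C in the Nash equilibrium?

Firm D's profit: π = q_D(91 − 3q_D − q_C) − 9q_D.
∂π/∂q_D = 82 − 6q_D − q_C = 0 ⇒ q_D = 41/3 − (1/6)q_C.
Similarly q_C = 43/3 − (1/6)q_D.
Substituting the second reaction function into the first: q_D = 41/3 − (1/6)(43/3 − (1/6)q_D), which gives (35/36)q_D = 203/18 ⇒ q_D = 11.6.
Then q_C = 43/3 − (1/6)·11.6 = 12.4.

11.6, 12.4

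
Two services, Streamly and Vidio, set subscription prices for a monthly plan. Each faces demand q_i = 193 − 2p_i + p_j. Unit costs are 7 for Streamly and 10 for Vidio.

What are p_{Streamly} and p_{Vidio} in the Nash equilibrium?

Streamly's profit: π = (p_{Streamly} − 7)(193 − 2p_{Streamly} + p_{Vidio}).
∂π/∂p_{Streamly} = 207 − 4p_{Streamly} + p_{Vidio} = 0 ⇒ p_{Streamly} = 51.75 + 0.25p_{Vidio}.
Similarly p_{Vidio} = 53.25 + 0.25p_{Streamly}.
Substituting the second reaction function into the first: p_{Streamly} = 51.75 + 0.25(53.25 + 0.25p_{Streamly}), which gives 0.9375p_{Streamly} = 65.0625 ⇒ p_{Streamly} = 69.4.
Then p_{Vidio} = 53.25 + 0.25·69.4 = 70.6.

69.4, 70.6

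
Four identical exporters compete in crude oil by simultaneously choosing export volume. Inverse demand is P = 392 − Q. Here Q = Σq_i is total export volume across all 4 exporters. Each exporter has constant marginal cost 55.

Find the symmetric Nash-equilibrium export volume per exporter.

A representative exporter's profit is π_i = q_i(392 − Q) − 55q_i, with Q = q_i + Σ_{j≠i} q_j.
First-order condition: 337 − 2q_i − Σ_{j≠i} q_j = 0.
Imposing symmetry (q_j = q for all j) turns Σ_{j≠i} q_j into 3q, so 337 = 5q and q = 67.4.

67.4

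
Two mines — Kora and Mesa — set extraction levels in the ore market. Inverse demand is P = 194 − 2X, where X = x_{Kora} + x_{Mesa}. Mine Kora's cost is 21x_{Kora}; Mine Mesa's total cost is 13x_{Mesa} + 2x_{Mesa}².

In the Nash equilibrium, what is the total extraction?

50

Mine Kora's profit: π = x_{Kora}(194 − 2(x_{Kora} + x_{Mesa})) − 21x_{Kora}.
∂π/∂x_{Kora} = 173 − 4x_{Kora} − 2x_{Mesa} = 0, so x_{Kora} = 43.25 − 0.5x_{Mesa}.
For Mesa: ∂π/∂x_{Mesa} = 181 − 8x_{Mesa} − 2x_{Kora} = 0 ⇒ x_{Mesa} = 22.625 − 0.25x_{Kora}.
Solving the two reaction functions simultaneously: (1 − (−0.5)(−0.25))x_{Kora} = 43.25 − 0.5·22.625, so 0.875x_{Kora} = 31.9375 and x_{Kora} = 36.5.
Then x_{Mesa} = 22.625 − 0.25·36.5 = 13.5.
Total extraction: 36.5 + 13.5 = 50.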